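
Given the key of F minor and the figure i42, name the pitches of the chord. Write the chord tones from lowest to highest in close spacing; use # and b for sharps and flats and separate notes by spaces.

Eb F Ab C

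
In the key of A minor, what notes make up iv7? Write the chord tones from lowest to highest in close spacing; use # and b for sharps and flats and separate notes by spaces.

In A minor, the fourth degree is D, and the diatonic chord built there is a minor seventh chord.
Stacking thirds from D gives D-F-A-C.

D F A C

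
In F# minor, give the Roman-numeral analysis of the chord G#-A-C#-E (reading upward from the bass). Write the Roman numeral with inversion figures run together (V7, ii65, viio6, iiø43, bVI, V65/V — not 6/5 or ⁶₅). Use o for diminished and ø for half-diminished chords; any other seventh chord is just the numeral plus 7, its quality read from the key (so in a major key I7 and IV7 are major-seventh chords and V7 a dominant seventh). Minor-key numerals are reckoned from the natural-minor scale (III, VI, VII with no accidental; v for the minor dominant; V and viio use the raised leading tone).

III42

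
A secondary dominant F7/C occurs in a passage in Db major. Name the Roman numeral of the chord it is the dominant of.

vi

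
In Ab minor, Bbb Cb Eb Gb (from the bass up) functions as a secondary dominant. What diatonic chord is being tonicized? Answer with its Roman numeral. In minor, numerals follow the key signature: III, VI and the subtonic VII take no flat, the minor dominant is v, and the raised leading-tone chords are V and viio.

The chord is a dominant seventh chord on Cb.
A dominant resolves down a perfect fifth: Cb → Fb. In Ab minor, Fb is scale degree 6, i.e. VI.

VI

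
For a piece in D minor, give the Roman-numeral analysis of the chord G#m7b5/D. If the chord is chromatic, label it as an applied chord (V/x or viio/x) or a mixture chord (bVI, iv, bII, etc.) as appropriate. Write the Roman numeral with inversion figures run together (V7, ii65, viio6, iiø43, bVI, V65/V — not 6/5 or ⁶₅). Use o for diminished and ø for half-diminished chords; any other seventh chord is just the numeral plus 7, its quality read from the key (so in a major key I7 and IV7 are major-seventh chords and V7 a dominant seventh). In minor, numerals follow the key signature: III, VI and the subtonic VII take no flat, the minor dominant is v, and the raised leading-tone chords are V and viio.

The pitches G#-B-D-F# form a half-diminished seventh chord rooted on G#.
G# sits a half step below A (V in D minor); a diminished chord there is the applied leading-tone chord of V.
With D in the bass the chord is in second inversion, so the figured bass is 43.

viiø43/V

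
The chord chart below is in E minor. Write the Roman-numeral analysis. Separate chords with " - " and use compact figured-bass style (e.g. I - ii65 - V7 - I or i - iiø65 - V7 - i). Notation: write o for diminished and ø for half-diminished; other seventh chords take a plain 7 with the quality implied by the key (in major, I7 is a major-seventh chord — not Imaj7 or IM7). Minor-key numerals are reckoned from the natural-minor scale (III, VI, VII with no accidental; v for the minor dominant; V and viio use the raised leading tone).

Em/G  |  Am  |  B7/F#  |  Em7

i6 - iv - V43 - i7

Em/G: root E is the tonic; minor triad there is i6.
Am: minor triad on A = scale degree 4 → iv.
B7/F# has root B, degree 5 in E minor, so V43.
Em7 has root E, degree 1 in E minor, so i7.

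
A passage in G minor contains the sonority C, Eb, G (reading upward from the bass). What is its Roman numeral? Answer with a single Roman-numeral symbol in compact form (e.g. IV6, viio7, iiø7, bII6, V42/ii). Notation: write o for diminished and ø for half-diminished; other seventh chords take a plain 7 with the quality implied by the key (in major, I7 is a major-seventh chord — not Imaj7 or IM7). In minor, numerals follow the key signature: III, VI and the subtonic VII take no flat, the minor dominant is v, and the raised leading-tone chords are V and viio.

iv

The pitches C-Eb-G form a minor triad rooted on C.
C is scale degree 4 in G minor, and a minor triad on that degree is written iv.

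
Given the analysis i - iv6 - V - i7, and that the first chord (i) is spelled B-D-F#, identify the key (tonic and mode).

B minor

The chord Bm is a minor triad rooted on B; its label is i.
If B is scale degree 1 and the mode makes that degree carry a minor triad, the tonic is B and the mode is minor.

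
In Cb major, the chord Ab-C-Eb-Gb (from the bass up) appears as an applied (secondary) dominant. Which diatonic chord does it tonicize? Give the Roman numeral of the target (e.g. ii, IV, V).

The chord is a dominant seventh chord on Ab.
A dominant resolves down a perfect fifth: Ab → Db. In Cb major, Db is scale degree 2, i.e. ii.

ii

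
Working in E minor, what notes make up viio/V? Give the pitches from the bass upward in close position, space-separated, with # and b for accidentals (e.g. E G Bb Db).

The slash marks an applied leading-tone chord: viio of V. In E minor, V is B, so the leading tone to it is A#, a half step below.
Building a diminished triad on A# gives A#-C#-E.

A# C# E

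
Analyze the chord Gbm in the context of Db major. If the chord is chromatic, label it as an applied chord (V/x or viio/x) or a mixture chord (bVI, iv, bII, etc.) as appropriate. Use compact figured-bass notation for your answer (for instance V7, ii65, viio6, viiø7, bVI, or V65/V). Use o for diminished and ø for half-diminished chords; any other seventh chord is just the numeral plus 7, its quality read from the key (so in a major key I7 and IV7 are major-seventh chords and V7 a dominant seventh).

Stacked in thirds the chord is Gb-Bbb-Db: a minor triad on Gb.
Gb is the fourth degree of Db major. This is the minor subdominant, borrowed from the parallel minor.

iv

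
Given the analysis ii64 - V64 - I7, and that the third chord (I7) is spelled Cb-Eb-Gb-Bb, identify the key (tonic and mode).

Cb major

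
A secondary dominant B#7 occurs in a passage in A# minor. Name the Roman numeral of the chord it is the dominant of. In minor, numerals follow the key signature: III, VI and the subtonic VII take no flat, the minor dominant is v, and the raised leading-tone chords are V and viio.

The chord is a dominant seventh chord on B#.
A dominant resolves down a perfect fifth: B# → E#. In A# minor, E# is scale degree 5, i.e. V.

V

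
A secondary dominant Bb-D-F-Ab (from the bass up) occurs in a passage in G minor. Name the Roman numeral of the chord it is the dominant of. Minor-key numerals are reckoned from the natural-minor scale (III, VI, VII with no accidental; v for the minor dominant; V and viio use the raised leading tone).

VI

The chord is a dominant seventh chord on Bb.
A dominant resolves down a perfect fifth: Bb → Eb. In G minor, Eb is scale degree 6, i.e. VI.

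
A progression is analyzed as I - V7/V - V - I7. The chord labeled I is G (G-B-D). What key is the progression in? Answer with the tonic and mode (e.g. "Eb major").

The anchor chord is a major triad on G, labeled I.
If G is scale degree 1 and the mode makes that degree carry a major triad, the tonic is G and the mode is major.

G major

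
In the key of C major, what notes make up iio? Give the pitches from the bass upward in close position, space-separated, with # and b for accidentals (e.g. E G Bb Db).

Scale degree 2 in C major is D; here the chord built on it is altered to a diminished triad. iio is the diminished supertonic triad, borrowed from the parallel minor.
So the chord is D-F-Ab, a diminished triad.

D F Ab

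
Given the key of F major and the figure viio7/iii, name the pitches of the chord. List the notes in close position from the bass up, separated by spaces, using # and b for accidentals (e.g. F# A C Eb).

The slash marks an applied leading-tone chord: viio of iii. In F major, iii is A, so the leading tone to it is G#, a half step below.
Building a fully diminished seventh chord on G# gives G#-B-D-F.

G# B D F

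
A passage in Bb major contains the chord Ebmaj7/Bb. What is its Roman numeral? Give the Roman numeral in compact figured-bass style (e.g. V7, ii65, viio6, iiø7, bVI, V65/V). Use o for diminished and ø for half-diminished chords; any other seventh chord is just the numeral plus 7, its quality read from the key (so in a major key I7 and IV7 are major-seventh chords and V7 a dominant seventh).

Stacked in thirds the chord is Eb-G-Bb-D: a major seventh chord on Eb.
Eb is scale degree 4 in Bb major, and a major seventh chord on that degree is written IV7.
With Bb in the bass the chord is in second inversion, so the figured bass is 43.

IV43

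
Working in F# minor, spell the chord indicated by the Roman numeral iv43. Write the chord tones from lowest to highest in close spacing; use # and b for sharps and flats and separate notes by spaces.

F# A B D

In F# minor, the subdominant is B, and the diatonic chord built there is a minor seventh chord.
Stacking thirds from B gives B-D-F#-A.
With the 43 figure the chord is in second inversion; from the bass F# upward in close position it reads F#-A-B-D.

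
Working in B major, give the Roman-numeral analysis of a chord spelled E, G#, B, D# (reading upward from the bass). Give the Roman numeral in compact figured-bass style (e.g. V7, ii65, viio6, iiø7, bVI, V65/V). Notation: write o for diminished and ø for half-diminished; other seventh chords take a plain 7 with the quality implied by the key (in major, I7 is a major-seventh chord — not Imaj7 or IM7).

Stacked in thirds the chord is E-G#-B-D#: a major seventh chord on E.
E is scale degree 4 in B major, and a major seventh chord on that degree is written IV7.

IV7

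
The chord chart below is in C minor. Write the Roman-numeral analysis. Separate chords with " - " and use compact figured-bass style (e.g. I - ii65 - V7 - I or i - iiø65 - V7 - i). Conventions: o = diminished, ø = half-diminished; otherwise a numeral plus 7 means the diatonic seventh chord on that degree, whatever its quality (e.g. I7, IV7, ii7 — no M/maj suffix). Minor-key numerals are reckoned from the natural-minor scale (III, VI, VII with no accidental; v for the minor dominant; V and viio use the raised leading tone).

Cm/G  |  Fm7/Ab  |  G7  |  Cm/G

Cm/G: root C is the tonic; minor triad there is i64.
Fm7/Ab: minor seventh chord on F = scale degree 4 → iv65.
G7: root G is the dominant; dominant seventh chord there is V7.
Cm/G: root C is the tonic; minor triad there is i64.

i64 - iv65 - V7 - i64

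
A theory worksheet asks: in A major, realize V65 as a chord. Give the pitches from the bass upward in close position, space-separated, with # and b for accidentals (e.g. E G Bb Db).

G# B D E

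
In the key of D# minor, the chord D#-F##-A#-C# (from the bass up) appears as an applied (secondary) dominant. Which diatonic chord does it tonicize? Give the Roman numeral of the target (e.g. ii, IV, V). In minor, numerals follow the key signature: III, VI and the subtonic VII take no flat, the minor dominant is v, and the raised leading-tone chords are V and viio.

The chord is a dominant seventh chord on D#.
A dominant resolves down a perfect fifth: D# → G#. In D# minor, G# is scale degree 4, i.e. iv.

iv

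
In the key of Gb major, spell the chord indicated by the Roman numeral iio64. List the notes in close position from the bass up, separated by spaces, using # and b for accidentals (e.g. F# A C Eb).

Ebb Ab Cb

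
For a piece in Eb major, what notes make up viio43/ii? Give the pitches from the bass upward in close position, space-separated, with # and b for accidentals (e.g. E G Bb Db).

viio43/ii is a secondary leading-tone chord. The target ii is F in Eb major; the applied chord is rooted a semitone below, on E.
Building a fully diminished seventh chord on E gives E-G-Bb-Db.
The figured bass 43 indicates second inversion, placing the fifth (Bb) in the bass: Bb-Db-E-G.

Bb Db E G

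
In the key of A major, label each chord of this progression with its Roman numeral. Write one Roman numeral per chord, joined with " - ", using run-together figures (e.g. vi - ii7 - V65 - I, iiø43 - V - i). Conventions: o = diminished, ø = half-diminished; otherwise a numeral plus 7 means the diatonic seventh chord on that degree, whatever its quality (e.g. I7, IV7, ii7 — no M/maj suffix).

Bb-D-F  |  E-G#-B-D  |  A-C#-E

Bb-D-F is non-diatonic — a major triad on the lowered supertonic (Bb): the Neapolitan chord, bII.
E-G#-B-D: dominant seventh chord on E = scale degree 5 → V7.
A-C#-E: major triad on A = scale degree 1 → I.

bII - V7 - I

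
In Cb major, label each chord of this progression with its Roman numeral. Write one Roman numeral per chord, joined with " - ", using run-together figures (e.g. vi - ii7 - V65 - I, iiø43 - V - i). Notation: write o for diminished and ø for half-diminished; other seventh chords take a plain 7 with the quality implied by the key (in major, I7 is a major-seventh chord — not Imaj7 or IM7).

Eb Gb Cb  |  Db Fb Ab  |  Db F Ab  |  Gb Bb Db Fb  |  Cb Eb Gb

I6 - ii - V/V - V7 - I

Eb-Gb-Cb: major triad on Cb = scale degree 1 → I6.
Db-Fb-Ab: minor triad on Db = scale degree 2 → ii.
Db-F-Ab: chromatic; Db is V of V, so V/V.
Gb-Bb-Db-Fb: root Gb is the dominant; dominant seventh chord there is V7.
Cb-Eb-Gb: major triad on Cb = scale degree 1 → I.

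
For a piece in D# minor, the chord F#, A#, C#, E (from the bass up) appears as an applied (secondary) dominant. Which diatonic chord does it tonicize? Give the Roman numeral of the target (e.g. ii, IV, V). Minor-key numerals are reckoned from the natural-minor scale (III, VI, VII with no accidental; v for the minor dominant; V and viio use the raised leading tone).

The chord is a dominant seventh chord on F#.
A dominant resolves down a perfect fifth: F# → B. In D# minor, B is scale degree 6, i.e. VI.

VI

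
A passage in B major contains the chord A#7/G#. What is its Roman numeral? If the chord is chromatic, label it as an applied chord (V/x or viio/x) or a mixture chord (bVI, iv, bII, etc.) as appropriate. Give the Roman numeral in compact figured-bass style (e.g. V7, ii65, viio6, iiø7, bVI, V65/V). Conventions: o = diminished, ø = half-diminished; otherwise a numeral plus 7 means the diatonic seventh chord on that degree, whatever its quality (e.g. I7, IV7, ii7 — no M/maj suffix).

Stacked in thirds the chord is A#-C##-E#-G#: a dominant seventh chord on A#.
A# is not a diatonic chord root with this quality in B major, but it lies a perfect fifth above D# (iii), so the chord functions as an applied dominant of iii.
With G# in the bass the chord is in third inversion, so the figured bass is 42.

V42/iii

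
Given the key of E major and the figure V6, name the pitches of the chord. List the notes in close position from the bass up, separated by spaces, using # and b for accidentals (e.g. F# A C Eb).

D# F# B

The numeral's case and figure indicate a major triad. In E major its root, the fifth degree, is B.
Stacking thirds from B gives B-D#-F#.
The figured bass 6 indicates first inversion, placing the third (D#) in the bass: D#-F#-B.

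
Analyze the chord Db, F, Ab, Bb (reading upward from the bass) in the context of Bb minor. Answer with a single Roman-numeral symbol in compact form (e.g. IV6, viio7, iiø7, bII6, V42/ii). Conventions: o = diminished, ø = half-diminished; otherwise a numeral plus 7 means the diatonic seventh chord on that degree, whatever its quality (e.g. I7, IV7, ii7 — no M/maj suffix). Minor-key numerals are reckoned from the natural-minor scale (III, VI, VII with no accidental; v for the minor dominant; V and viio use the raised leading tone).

The pitches Bb-Db-F-Ab form a minor seventh chord rooted on Bb.
In Bb minor, Bb is the tonic; the diatonic minor seventh chord there is i7.
With Db in the bass the chord is in first inversion, so the figured bass is 65.

i65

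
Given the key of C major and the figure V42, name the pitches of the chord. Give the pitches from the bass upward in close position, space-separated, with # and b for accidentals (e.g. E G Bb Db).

In C major, scale degree 5 is G, and the diatonic chord built there is a dominant seventh chord.
Stacking thirds from G gives G-B-D-F.
With the 42 figure the chord is in third inversion; from the bass F upward in close position it reads F-G-B-D.

F G B D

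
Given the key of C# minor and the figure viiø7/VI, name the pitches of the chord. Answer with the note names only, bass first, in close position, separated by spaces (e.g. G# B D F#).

G# B D F#

The slash marks an applied leading-tone chord: viio of VI. In C# minor, VI is A, so the leading tone to it is G#, a half step below.
Building a half-diminished seventh chord on G# gives G#-B-D-F#.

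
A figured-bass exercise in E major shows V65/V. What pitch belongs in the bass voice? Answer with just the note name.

A#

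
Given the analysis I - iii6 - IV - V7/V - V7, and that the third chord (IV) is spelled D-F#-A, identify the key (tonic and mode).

The chord D is a major triad rooted on D; its label is IV.
Counting down 3 scale steps from D places the tonic on A; a major triad on degree 4 is diatonic only in major.

A major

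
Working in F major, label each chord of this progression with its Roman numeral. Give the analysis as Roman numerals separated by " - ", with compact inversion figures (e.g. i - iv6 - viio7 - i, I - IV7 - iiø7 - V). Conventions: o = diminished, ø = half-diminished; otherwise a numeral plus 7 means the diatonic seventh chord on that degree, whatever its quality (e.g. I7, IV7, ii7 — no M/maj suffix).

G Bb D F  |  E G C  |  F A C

G-Bb-D-F has root G, degree 2 in F major, so ii7.
E-G-C: root C is the dominant; major triad there is V6.
F-A-C: major triad on F = scale degree 1 → I.

ii7 - V6 - I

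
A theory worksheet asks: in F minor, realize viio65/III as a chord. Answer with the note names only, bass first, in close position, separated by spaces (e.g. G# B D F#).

The slash marks an applied leading-tone chord: viio of III. In F minor, III is Ab, so the leading tone to it is G, a half step below.
Building a fully diminished seventh chord on G gives G-Bb-Db-Fb.
With the 65 figure the chord is in first inversion; from the bass Bb upward in close position it reads Bb-Db-Fb-G.

Bb Db Fb G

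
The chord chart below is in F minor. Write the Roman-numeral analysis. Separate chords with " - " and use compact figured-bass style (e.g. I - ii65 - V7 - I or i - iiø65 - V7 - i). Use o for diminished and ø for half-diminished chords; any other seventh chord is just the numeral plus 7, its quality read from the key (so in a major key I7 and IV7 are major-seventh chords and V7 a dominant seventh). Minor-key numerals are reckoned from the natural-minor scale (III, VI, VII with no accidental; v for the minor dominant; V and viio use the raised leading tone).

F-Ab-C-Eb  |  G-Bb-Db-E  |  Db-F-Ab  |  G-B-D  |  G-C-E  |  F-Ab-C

i7 - viio65 - VI - V/V - V64 - i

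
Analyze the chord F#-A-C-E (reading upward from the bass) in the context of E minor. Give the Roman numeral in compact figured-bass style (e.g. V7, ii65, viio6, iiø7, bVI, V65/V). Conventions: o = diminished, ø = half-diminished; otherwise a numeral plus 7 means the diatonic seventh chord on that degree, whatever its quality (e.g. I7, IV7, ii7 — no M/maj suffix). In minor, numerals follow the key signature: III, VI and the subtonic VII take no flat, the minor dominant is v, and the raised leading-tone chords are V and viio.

iiø7

The pitches F#-A-C-E form a half-diminished seventh chord rooted on F#.
In E minor, F# is the supertonic; the diatonic half-diminished seventh chord there is iiø7.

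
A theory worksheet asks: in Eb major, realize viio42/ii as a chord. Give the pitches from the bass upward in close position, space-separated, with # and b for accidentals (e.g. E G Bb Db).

Db E G Bb

The slash marks an applied leading-tone chord: viio of ii. In Eb major, ii is F, so the leading tone to it is E, a half step below.
Building a fully diminished seventh chord on E gives E-G-Bb-Db.
With the 42 figure the chord is in third inversion; from the bass Db upward in close position it reads Db-E-G-Bb.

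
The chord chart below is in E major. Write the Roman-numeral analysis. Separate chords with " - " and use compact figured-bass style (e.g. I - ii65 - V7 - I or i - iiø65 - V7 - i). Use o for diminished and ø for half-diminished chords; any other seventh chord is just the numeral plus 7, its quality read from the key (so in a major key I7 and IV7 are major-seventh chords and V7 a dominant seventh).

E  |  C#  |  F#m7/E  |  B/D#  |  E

I - V/ii - ii42 - V6 - I

E has root E, degree 1 in E major, so I.
C#: a major triad on C#, the applied dominant of ii → V/ii.
F#m7/E: minor seventh chord on F# = scale degree 2 → ii42.
B/D# has root B, degree 5 in E major, so V6.
E: root E is the tonic; major triad there is I.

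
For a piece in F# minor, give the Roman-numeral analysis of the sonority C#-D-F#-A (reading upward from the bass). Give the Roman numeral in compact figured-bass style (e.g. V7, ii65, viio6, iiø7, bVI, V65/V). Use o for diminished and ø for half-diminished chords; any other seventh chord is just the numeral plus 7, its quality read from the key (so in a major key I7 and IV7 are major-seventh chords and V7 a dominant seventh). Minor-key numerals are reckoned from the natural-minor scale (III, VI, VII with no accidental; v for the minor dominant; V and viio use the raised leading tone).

VI42

The pitches D-F#-A-C# form a major seventh chord rooted on D.
D is scale degree 6 in F# minor, and a major seventh chord on that degree is written VI7.
With C# in the bass the chord is in third inversion, so the figured bass is 42.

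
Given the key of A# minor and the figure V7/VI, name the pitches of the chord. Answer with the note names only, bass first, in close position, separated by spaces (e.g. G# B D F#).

V7/VI is a secondary dominant — the dominant seventh of VI. VI in A# minor is F#, so the applied chord's root is C#, a perfect fifth above.
Building a dominant seventh chord on C# gives C#-E#-G#-B.

C# E# G# B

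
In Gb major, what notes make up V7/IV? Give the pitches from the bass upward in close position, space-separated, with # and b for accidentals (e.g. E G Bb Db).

Gb Bb Db Fb

The slash means an applied dominant: we want the dominant of IV. In Gb major, IV is Cb major, and its dominant is built on Gb.
Building a dominant seventh chord on Gb gives Gb-Bb-Db-Fb.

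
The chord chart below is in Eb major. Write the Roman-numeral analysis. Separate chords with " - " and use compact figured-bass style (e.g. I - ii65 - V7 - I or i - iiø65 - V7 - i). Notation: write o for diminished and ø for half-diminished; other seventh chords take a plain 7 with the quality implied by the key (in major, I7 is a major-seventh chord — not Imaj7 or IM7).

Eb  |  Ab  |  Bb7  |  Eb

I - IV - V7 - I

Eb: root Eb is the tonic; major triad there is I.
Ab has root Ab, degree 4 in Eb major, so IV.
Bb7: dominant seventh chord on Bb = scale degree 5 → V7.
Eb: major triad on Eb = scale degree 1 → I.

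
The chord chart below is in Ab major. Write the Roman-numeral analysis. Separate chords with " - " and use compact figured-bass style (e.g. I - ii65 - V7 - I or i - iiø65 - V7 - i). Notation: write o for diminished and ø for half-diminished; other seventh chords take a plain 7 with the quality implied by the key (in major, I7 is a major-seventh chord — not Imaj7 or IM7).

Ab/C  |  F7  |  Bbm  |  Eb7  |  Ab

Ab/C has root Ab, degree 1 in Ab major, so I6.
F7 is the secondary dominant of ii (dominant seventh chord on F): V7/ii.
Bbm: minor triad on Bb = scale degree 2 → ii.
Eb7: root Eb is the dominant; dominant seventh chord there is V7.
Ab has root Ab, degree 1 in Ab major, so I.

I6 - V7/ii - ii - V7 - I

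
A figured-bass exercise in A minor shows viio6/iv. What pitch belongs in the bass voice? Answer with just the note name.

The applied chord viio6/iv is rooted on C#: C#-E-G.
The figure 6 means first inversion — the third is in the bass.

E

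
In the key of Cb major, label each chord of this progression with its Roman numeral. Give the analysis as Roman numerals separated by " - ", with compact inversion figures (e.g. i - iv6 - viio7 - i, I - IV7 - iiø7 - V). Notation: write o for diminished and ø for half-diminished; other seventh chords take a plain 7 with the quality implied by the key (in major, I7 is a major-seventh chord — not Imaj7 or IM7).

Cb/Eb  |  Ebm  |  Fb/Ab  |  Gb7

I6 - iii - IV6 - V7

Cb/Eb: major triad on Cb = scale degree 1 → I6.
Ebm has root Eb, degree 3 in Cb major, so iii.
Fb/Ab has root Fb, degree 4 in Cb major, so IV6.
Gb7: root Gb is the dominant; dominant seventh chord there is V7.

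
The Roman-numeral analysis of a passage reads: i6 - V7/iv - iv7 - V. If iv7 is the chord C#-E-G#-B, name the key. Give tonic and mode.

G# minor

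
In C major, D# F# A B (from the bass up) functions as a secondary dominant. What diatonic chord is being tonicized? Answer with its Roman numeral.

iii

The chord is a dominant seventh chord on B.
A dominant resolves down a perfect fifth: B → E. In C major, E is scale degree 3, i.e. iii.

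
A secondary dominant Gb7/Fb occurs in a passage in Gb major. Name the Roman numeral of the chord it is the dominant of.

The chord is a dominant seventh chord on Gb.
A dominant resolves down a perfect fifth: Gb → Cb. In Gb major, Cb is scale degree 4, i.e. IV.

IV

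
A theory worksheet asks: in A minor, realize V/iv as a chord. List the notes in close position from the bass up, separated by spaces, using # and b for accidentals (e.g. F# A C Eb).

A C# E

The slash means an applied dominant: we want the dominant of iv. In A minor, iv is D minor, and its dominant is built on A.
Building a major triad on A gives A-C#-E.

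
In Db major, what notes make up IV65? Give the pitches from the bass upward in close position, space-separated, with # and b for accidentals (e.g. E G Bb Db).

The numeral's case and figure indicate a major seventh chord. In Db major its root, scale degree 4, is Gb.
Stacking thirds from Gb gives Gb-Bb-Db-F.
The figured bass 65 indicates first inversion, placing the third (Bb) in the bass: Bb-Db-F-Gb.

Bb Db F Gb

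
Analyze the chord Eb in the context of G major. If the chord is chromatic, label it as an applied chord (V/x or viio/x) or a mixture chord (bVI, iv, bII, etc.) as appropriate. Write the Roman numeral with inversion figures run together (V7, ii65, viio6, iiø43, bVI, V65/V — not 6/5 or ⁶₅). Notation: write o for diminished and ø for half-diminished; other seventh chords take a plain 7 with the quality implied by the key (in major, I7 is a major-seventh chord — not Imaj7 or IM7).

Stacked in thirds the chord is Eb-G-Bb: a major triad on Eb.
Eb is the lowered sixth degree of G major (diatonic 6 would be E). This is a major triad on the lowered sixth degree, borrowed from the parallel minor.

bVI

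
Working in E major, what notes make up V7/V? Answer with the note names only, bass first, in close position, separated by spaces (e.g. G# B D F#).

F# A# C# E

V7/V is a secondary dominant — the dominant seventh of V. V in E major is B, so the applied chord's root is F#, a perfect fifth above.
Building a dominant seventh chord on F# gives F#-A#-C#-E.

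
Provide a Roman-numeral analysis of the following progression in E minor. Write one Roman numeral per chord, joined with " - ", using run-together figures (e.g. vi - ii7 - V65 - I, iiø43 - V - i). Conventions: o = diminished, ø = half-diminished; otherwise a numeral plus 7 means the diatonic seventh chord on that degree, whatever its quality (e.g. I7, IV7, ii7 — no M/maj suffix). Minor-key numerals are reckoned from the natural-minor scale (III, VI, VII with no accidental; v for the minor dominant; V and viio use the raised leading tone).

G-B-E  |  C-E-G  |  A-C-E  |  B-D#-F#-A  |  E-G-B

G-B-E has root E, degree 1 in E minor, so i6.
C-E-G has root C, degree 6 in E minor, so VI.
A-C-E: root A is the subdominant; minor triad there is iv.
B-D#-F#-A: dominant seventh chord on B = scale degree 5 → V7.
E-G-B has root E, degree 1 in E minor, so i.

i6 - VI - iv - V7 - i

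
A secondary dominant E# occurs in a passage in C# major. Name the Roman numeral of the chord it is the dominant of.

The chord is a major triad on E#.
A dominant resolves down a perfect fifth: E# → A#. In C# major, A# is scale degree 6, i.e. vi.

vi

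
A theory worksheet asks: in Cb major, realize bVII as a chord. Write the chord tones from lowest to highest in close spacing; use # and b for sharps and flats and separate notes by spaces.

Bbb Db Fb

Scale degree 7 in Cb major is Bb; lowering it a half step gives Bbb. bVII is a major triad on the lowered seventh degree (the subtonic), borrowed from the parallel minor.
So the chord is Bbb-Db-Fb.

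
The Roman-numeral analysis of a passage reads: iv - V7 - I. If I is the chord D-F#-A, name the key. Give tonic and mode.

D major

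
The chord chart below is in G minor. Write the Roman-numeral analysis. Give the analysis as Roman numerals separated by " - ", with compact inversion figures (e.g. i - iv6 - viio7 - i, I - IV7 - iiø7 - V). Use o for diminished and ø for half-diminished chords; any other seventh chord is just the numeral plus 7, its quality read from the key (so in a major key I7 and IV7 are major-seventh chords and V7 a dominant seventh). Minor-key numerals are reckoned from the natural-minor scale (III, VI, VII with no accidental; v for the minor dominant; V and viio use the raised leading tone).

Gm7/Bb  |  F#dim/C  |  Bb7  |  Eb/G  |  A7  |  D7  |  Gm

i65 - viio64 - V7/VI - VI6 - V7/V - V7 - i

Gm7/Bb: root G is the tonic; minor seventh chord there is i65.
F#dim/C has root F#, degree 7 in G minor, so viio64.
Bb7 is the secondary dominant of VI (dominant seventh chord on Bb): V7/VI.
Eb/G has root Eb, degree 6 in G minor, so VI6.
A7 is the secondary dominant of V (dominant seventh chord on A): V7/V.
D7 has root D, degree 5 in G minor, so V7.
Gm: root G is the tonic; minor triad there is i.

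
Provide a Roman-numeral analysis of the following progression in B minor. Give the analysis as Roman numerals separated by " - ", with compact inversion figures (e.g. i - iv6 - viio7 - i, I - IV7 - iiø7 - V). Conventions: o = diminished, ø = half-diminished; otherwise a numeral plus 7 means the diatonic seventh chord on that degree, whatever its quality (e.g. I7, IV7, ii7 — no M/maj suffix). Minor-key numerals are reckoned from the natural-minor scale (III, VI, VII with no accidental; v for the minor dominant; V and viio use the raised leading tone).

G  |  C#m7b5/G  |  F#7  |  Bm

G: root G is the submediant; major triad there is VI.
C#m7b5/G: root C# is the supertonic; half-diminished seventh chord there is iiø43.
F#7: root F# is the dominant; dominant seventh chord there is V7.
Bm: minor triad on B = scale degree 1 → i.

VI - iiø43 - V7 - i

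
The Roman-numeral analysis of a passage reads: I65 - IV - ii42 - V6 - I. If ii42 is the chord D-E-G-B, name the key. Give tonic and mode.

D major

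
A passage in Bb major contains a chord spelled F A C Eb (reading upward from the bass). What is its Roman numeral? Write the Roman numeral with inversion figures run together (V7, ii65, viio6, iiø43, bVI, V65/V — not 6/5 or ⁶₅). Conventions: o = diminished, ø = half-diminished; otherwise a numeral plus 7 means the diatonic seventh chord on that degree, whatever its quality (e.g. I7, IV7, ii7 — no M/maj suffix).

V7

Stacked in thirds the chord is F-A-C-Eb: a dominant seventh chord on F.
In Bb major, F is the dominant; the diatonic dominant seventh chord there is V7.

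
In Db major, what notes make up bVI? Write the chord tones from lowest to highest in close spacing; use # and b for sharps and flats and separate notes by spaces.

Bbb Db Fb

bVI is a major triad on the lowered sixth degree, borrowed from the parallel minor. In Db major that root is Bbb.
So the chord is Bbb-Db-Fb.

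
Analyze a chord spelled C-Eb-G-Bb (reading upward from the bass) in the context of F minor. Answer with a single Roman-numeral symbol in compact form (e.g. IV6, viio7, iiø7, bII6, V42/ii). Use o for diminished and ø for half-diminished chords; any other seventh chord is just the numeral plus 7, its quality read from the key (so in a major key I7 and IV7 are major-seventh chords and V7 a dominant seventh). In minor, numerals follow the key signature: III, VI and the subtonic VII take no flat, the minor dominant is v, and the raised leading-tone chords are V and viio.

v7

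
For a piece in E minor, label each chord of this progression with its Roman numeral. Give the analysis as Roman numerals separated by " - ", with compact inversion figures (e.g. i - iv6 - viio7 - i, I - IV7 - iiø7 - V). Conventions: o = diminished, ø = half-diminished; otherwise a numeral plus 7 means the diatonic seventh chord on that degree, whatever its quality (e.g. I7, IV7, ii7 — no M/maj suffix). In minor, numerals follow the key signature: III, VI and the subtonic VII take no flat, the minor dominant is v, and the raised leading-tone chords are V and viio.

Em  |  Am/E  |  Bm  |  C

i - iv64 - v - VI

Em has root E, degree 1 in E minor, so i.
Am/E: minor triad on A = scale degree 4 → iv64.
Bm: minor triad on B = scale degree 5 → v.
C: major triad on C = scale degree 6 → VI.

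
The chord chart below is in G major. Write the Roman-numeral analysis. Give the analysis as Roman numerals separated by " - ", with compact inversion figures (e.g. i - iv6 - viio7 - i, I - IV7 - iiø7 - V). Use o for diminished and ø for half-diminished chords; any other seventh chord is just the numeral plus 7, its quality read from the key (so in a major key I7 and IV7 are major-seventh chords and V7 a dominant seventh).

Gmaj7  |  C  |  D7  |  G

I7 - IV - V7 - I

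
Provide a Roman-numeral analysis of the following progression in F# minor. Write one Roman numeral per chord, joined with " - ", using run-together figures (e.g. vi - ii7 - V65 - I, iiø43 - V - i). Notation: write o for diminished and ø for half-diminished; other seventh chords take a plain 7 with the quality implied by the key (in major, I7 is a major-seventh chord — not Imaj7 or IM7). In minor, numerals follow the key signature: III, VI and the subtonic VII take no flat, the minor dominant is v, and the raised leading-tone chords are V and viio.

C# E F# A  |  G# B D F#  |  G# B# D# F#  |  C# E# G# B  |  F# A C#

i43 - iiø7 - V7/V - V7 - i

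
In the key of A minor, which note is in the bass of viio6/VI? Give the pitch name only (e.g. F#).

The applied chord viio6/VI is rooted on E: E-G-Bb.
The figure 6 means first inversion — the third is in the bass.

G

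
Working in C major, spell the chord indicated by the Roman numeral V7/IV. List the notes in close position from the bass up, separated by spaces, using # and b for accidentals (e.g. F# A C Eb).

C E G Bb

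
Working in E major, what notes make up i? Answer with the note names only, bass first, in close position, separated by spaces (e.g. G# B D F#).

i is the minor tonic, borrowed from the parallel minor. In E major that root is E.
So the chord is E-G-B.

E G B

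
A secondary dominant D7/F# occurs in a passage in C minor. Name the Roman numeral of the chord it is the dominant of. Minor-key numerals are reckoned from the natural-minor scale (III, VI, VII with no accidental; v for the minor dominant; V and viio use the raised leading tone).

V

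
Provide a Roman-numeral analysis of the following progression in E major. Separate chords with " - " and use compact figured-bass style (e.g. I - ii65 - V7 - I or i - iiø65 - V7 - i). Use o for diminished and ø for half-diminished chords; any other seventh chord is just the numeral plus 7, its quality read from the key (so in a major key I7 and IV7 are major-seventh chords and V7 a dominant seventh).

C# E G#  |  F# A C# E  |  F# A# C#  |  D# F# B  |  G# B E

vi - ii7 - V/V - V6 - I6

C#-E-G#: root C# is the submediant; minor triad there is vi.
F#-A-C#-E: minor seventh chord on F# = scale degree 2 → ii7.
F#-A#-C#: chromatic; F# is V of V, so V/V.
D#-F#-B has root B, degree 5 in E major, so V6.
G#-B-E: root E is the tonic; major triad there is I6.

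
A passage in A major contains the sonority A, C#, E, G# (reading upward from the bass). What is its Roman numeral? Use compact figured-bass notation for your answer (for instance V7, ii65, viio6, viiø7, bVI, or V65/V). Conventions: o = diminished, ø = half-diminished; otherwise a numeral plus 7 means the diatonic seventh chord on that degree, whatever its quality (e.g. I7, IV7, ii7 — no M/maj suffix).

I7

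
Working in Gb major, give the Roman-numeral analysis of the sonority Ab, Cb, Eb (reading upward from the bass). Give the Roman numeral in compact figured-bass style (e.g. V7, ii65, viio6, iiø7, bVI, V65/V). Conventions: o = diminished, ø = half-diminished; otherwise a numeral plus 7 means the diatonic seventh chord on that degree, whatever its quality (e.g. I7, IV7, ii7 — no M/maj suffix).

Stacked in thirds the chord is Ab-Cb-Eb: a minor triad on Ab.
Ab is scale degree 2 in Gb major, and a minor triad on that degree is written ii.

ii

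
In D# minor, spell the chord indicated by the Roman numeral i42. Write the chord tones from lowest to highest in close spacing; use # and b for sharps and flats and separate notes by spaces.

C# D# F# A#

In D# minor, scale degree 1 is D#, and the diatonic chord built there is a minor seventh chord.
That chord is spelled D#-F#-A#-C#.
With the 42 figure the chord is in third inversion; from the bass C# upward in close position it reads C#-D#-F#-A#.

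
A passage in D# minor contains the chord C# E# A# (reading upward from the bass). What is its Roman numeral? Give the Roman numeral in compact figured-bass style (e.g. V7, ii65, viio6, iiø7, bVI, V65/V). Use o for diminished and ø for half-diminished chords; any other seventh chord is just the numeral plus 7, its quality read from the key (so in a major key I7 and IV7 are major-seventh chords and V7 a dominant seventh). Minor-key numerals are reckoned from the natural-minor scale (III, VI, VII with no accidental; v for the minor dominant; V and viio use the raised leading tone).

v6

Stacked in thirds the chord is A#-C#-E#: a minor triad on A#.
A# is scale degree 5 in D# minor, and a minor triad on that degree is written v.
With C# in the bass the chord is in first inversion, so the figured bass is 6.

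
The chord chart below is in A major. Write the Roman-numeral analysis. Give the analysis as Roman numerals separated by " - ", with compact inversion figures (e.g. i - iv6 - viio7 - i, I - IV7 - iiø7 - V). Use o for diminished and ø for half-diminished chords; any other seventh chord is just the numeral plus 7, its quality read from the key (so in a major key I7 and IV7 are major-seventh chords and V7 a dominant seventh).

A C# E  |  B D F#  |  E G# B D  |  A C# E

A-C#-E: major triad on A = scale degree 1 → I.
B-D-F# has root B, degree 2 in A major, so ii.
E-G#-B-D has root E, degree 5 in A major, so V7.
A-C#-E has root A, degree 1 in A major, so I.

I - ii - V7 - I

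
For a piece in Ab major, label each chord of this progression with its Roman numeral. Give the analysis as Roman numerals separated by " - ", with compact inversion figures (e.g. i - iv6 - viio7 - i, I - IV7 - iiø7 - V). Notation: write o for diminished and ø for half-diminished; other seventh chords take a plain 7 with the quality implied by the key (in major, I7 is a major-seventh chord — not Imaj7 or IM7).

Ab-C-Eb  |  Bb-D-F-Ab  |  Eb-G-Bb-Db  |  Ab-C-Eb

Ab-C-Eb: root Ab is the tonic; major triad there is I.
Bb-D-F-Ab: a dominant seventh chord on Bb, the applied dominant of V → V7/V.
Eb-G-Bb-Db: root Eb is the dominant; dominant seventh chord there is V7.
Ab-C-Eb: major triad on Ab = scale degree 1 → I.

I - V7/V - V7 - I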